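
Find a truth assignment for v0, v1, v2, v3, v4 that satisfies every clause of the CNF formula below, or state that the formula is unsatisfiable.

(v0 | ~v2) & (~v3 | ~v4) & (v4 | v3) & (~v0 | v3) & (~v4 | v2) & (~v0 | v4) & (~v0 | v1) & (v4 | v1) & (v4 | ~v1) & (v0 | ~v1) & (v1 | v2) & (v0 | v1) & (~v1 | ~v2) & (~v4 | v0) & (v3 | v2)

UNSATISFIABLE

Suppose v0 = 1.
Unit clause (v3) forces v3 = 1.
Unit clause (~v4) forces v4 = 0.
That conflicts with the unit clause (v4).
So v0 must be the other value — set v0 = 0.
Unit clause (~v2) forces v2 = 0.
Unit clause (~v4) forces v4 = 0.
Unit clause (v3) forces v3 = 1.
Unit clause (v1) forces v1 = 1.
That conflicts with the unit clause (~v1).
Both values of v0 lead to a conflict.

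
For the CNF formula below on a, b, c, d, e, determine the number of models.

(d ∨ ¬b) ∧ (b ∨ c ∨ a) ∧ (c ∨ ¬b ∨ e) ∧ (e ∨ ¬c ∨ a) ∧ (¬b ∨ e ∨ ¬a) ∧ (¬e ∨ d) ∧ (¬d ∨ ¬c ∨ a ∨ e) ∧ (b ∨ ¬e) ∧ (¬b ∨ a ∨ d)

There are 2^5 = 32 truth assignments over (a, b, c, d, e).
Split on c. With c = True, the clauses containing c are satisfied and ¬c drops from the rest; 4 of the 2^4 = 16 assignments to the other variables satisfy what remains.
With c = False, by the same count on the reduced clause set, 4 assignments work.
(One model: a=F, b=T, c=F, d=T, e=T.)
Total: 4 + 4 = 8.

8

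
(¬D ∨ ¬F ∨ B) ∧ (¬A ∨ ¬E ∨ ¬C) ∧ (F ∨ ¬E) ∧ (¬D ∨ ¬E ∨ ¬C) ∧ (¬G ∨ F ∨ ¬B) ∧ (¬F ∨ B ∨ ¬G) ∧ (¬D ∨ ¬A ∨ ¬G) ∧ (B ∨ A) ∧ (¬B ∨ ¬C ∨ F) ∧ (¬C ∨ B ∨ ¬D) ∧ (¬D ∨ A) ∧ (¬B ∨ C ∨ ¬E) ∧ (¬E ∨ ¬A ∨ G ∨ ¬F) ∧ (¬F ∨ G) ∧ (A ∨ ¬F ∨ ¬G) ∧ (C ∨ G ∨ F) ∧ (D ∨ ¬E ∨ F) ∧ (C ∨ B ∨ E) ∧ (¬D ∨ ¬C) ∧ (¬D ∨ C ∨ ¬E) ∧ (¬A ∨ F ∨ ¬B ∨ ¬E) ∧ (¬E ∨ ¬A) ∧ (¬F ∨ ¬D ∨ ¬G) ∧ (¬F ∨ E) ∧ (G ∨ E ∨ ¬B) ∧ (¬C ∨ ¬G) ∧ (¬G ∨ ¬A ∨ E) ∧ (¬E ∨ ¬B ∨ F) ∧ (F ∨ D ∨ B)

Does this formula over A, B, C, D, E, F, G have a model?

Unsatisfiable

Case F = True:
Unit clause (G) forces G = True.
Unit clause (B) forces B = True.
Unit clause (A) forces A = True.
Unit clause (¬D) forces D = False.
Unit clause (¬E) forces E = False.
But (E) is also a unit clause — contradiction.
So F must be the other value — set F = False.
Unit clause (¬E) forces E = False.
Case G = False:
Unit clause (C) forces C = True.
Unit clause (¬B) forces B = False.
Unit clause (A) forces A = True.
Unit clause (¬D) forces D = False.
But (D) is also a unit clause — contradiction.
So G must be the other value — set G = True.
Unit clause (¬B) forces B = False.
Unit clause (A) forces A = True.
But (¬A) is also a unit clause — contradiction.
Either choice for G ends in contradiction.
Either choice for F ends in contradiction.
No assignment satisfies every clause.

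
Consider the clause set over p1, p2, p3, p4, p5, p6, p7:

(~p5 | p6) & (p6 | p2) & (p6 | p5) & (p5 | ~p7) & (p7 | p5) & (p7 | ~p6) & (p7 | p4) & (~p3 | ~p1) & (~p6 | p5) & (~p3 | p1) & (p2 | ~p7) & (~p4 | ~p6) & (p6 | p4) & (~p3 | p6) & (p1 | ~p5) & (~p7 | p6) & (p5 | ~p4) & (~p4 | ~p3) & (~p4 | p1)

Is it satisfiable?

Yes, satisfiable

Case p5 = 1:
(p6) alone gives p6 = 1.
(p7) alone gives p7 = 1.
(p2) alone gives p2 = 1.
(~p4) alone gives p4 = 0.
(p1) alone gives p1 = 1.
(~p3) alone gives p3 = 0.
This assignment satisfies each clause.
A satisfying assignment: p1=1, p2=1, p3=0, p4=0, p5=1, p6=1, p7=1.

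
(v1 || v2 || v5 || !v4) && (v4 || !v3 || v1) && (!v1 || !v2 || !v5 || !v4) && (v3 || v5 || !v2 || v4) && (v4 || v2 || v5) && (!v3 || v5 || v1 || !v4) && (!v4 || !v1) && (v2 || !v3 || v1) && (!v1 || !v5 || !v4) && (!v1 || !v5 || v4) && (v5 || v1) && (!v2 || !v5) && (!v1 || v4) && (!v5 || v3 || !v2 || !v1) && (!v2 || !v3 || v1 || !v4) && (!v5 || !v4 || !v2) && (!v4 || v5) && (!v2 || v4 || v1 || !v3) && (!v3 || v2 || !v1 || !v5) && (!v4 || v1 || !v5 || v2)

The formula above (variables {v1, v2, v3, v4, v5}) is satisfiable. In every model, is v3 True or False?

False

Suppose v3 = true.
Branch on v4: set v4 = true.
The clause (!v1) is unit, so v1 = false.
The clause (v5) is unit, so v5 = true.
The clause (v2) is unit, so v2 = true.
But (!v2) is also a unit clause — contradiction.
Undo v4 and try v4 = false.
The clause (v1) is unit, so v1 = true.
But (!v1) is also a unit clause — contradiction.
Both values of v4 lead to a conflict.
So every satisfying assignment has v3 = False.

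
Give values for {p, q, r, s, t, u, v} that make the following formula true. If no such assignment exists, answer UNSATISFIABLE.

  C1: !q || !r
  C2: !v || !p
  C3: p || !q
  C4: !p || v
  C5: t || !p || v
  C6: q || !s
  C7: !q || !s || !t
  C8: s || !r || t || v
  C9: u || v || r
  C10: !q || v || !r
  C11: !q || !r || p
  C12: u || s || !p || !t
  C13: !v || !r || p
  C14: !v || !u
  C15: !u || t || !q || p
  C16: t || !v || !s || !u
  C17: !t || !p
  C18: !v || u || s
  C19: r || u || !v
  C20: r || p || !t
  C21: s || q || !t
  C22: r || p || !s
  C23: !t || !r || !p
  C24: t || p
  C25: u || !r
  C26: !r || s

Suppose q = false.
From the singleton clause (!s), s = false.
From the singleton clause (!t), t = false.
From the singleton clause (p), p = true.
From the singleton clause (!v), v = false.
But (v) is also a unit clause — contradiction.
Backtrack on q: now try q = true.
From the singleton clause (!r), r = false.
From the singleton clause (p), p = true.
From the singleton clause (!v), v = false.
But (v) is also a unit clause — contradiction.
Both values of q lead to a conflict.

UNSATISFIABLE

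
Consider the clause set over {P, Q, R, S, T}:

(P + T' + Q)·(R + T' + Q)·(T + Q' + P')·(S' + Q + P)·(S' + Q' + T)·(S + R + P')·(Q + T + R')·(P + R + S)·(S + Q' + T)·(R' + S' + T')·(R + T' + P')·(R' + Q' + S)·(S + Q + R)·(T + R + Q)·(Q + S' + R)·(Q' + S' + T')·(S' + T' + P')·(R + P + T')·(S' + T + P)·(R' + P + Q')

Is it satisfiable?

Try P = 1.
Try T = 1.
From the singleton clause (R), R = 1.
From the singleton clause (S'), S = 0.
From the singleton clause (Q'), Q = 0.
This assignment satisfies each clause.
A satisfying assignment: P=1; Q=0; R=1; S=0; T=1.

Yes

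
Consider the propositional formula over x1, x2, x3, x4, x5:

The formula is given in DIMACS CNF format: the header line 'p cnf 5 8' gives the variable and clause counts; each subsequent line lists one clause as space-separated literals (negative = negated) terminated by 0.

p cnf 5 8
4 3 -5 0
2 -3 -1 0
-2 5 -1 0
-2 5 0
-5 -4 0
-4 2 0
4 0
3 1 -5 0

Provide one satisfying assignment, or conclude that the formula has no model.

Unit clause (x4) forces x4 = True.
Unit clause (¬x5) forces x5 = False.
Unit clause (¬x2) forces x2 = False.
But (x2) is also a unit clause — contradiction.

UNSATISFIABLE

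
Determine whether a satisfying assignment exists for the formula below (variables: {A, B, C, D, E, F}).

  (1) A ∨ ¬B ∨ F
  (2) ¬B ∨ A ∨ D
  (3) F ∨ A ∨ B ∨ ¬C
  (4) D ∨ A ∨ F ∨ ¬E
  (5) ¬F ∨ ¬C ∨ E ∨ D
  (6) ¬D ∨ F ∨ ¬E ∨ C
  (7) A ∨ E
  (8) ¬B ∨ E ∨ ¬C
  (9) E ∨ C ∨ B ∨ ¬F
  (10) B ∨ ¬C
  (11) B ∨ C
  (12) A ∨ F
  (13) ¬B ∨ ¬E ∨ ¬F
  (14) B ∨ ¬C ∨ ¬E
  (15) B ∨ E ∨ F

Try A = True.
Try B = True.
Try E = False.
The clause (¬C) is unit, so C = False.
All clauses hold; D, F can take either value.
A satisfying assignment: A: True; B: True; C: False; D: False; E: False; F: False.

Yes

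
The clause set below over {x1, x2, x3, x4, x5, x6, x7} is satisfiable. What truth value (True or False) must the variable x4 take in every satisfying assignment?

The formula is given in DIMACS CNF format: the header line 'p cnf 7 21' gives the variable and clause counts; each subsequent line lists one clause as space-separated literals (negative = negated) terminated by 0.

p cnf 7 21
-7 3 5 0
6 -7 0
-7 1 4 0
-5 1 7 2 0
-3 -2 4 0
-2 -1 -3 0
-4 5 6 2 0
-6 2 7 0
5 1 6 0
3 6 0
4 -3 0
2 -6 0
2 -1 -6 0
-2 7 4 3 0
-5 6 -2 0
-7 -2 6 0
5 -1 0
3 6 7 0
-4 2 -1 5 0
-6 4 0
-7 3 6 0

True

Suppose x4 = False.
The clause (¬x3) is unit, so x3 = False.
The clause (x6) is unit, so x6 = True.
But (¬x6) is also a unit clause — contradiction.
So every satisfying assignment has x4 = True.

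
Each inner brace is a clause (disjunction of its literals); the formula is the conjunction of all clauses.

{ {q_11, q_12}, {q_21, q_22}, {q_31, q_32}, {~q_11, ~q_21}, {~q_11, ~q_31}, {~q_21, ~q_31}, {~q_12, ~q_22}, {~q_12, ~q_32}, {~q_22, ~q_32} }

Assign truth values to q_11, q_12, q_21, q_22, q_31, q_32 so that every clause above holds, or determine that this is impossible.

Try q_11 = 1.
(~q_21) alone gives q_21 = 0.
(q_22) alone gives q_22 = 1.
(~q_31) alone gives q_31 = 0.
(q_32) alone gives q_32 = 1.
But (~q_32) is also a unit clause — contradiction.
Backtrack on q_11: now try q_11 = 0.
(q_12) alone gives q_12 = 1.
(~q_22) alone gives q_22 = 0.
(q_21) alone gives q_21 = 1.
(~q_31) alone gives q_31 = 0.
(q_32) alone gives q_32 = 1.
But (~q_32) is also a unit clause — contradiction.
Either choice for q_11 ends in contradiction.

UNSATISFIABLE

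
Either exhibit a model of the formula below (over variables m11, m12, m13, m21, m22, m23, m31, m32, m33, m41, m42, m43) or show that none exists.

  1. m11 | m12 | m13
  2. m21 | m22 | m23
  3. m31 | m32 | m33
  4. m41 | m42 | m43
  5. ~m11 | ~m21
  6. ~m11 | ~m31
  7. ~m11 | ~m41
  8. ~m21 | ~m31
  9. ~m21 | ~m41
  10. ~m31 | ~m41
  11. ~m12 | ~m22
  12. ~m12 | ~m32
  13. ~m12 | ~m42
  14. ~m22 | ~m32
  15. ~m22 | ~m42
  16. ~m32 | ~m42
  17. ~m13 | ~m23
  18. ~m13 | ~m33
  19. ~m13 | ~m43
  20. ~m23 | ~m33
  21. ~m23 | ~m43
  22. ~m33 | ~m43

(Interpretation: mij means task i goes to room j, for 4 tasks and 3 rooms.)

UNSATISFIABLE

Branch on m11: set m11 = 0.
Branch on m12: set m12 = 1.
(~m22) alone gives m22 = 0.
(~m32) alone gives m32 = 0.
(~m42) alone gives m42 = 0.
Branch on m21: set m21 = 1.
(~m31) alone gives m31 = 0.
(m33) alone gives m33 = 1.
(~m41) alone gives m41 = 0.
(m43) alone gives m43 = 1.
Now (~m43) is unsatisfied and unit — conflict.
That branch fails; take m21 = 0 instead.
(m23) alone gives m23 = 1.
(~m13) alone gives m13 = 0.
(~m33) alone gives m33 = 0.
(m31) alone gives m31 = 1.
(~m41) alone gives m41 = 0.
(m43) alone gives m43 = 1.
Now (~m43) is unsatisfied and unit — conflict.
Either choice for m21 ends in contradiction.
That branch fails; take m12 = 0 instead.
(m13) alone gives m13 = 1.
(~m23) alone gives m23 = 0.
(~m33) alone gives m33 = 0.
(~m43) alone gives m43 = 0.
Branch on m21: set m21 = 1.
(~m31) alone gives m31 = 0.
(m32) alone gives m32 = 1.
(~m41) alone gives m41 = 0.
(m42) alone gives m42 = 1.
Now (~m42) is unsatisfied and unit — conflict.
That branch fails; take m21 = 0 instead.
(m22) alone gives m22 = 1.
(~m32) alone gives m32 = 0.
(m31) alone gives m31 = 1.
(~m41) alone gives m41 = 0.
(m42) alone gives m42 = 1.
Now (~m42) is unsatisfied and unit — conflict.
Either choice for m21 ends in contradiction.
Either choice for m12 ends in contradiction.
That branch fails; take m11 = 1 instead.
(~m21) alone gives m21 = 0.
(~m31) alone gives m31 = 0.
(~m41) alone gives m41 = 0.
Branch on m22: set m22 = 1.
(~m12) alone gives m12 = 0.
(~m32) alone gives m32 = 0.
(m33) alone gives m33 = 1.
(~m42) alone gives m42 = 0.
(m43) alone gives m43 = 1.
Now (~m43) is unsatisfied and unit — conflict.
That branch fails; take m22 = 0 instead.
(m23) alone gives m23 = 1.
(~m13) alone gives m13 = 0.
(~m33) alone gives m33 = 0.
(m32) alone gives m32 = 1.
(~m12) alone gives m12 = 0.
(~m42) alone gives m42 = 0.
(m43) alone gives m43 = 1.
Now (~m43) is unsatisfied and unit — conflict.
Either choice for m22 ends in contradiction.
Either choice for m11 ends in contradiction.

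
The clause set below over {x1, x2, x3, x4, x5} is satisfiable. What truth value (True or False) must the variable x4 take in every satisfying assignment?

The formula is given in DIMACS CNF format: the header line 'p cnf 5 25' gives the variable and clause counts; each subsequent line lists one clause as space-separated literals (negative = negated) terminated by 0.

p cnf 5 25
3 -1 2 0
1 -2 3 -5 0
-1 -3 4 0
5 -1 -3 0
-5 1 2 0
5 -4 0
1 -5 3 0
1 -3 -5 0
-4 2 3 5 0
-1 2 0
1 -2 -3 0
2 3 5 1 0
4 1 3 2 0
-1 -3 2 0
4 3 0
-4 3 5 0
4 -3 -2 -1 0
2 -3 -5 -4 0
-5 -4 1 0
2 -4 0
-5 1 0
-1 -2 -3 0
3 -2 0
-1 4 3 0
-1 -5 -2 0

Suppose x4 = True.
Unit clause (x5) forces x5 = True.
Unit clause (x1) forces x1 = True.
Unit clause (x2) forces x2 = True.
Now (¬x2) is unsatisfied and unit — conflict.
So every satisfying assignment has x4 = False.

False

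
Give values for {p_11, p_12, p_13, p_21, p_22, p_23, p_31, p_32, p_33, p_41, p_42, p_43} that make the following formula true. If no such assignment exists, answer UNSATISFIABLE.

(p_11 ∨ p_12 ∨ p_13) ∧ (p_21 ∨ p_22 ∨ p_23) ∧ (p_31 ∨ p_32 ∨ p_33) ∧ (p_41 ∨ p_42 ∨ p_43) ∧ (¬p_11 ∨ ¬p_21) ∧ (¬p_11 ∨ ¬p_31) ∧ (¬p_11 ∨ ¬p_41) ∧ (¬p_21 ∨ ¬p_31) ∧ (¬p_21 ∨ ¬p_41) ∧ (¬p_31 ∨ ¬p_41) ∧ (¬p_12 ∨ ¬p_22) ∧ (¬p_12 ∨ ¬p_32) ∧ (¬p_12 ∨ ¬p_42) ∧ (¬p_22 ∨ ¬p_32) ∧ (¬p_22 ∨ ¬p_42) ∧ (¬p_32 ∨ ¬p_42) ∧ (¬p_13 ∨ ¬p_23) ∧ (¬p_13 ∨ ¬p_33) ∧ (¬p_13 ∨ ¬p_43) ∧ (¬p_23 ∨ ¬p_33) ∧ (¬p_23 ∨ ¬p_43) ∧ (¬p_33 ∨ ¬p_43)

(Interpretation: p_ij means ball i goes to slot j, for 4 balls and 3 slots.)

Suppose p_11 = False.
Suppose p_12 = True.
The clause (¬p_22) is unit, so p_22 = False.
The clause (¬p_32) is unit, so p_32 = False.
The clause (¬p_42) is unit, so p_42 = False.
Suppose p_21 = True.
The clause (¬p_31) is unit, so p_31 = False.
The clause (p_33) is unit, so p_33 = True.
The clause (¬p_41) is unit, so p_41 = False.
The clause (p_43) is unit, so p_43 = True.
But (¬p_43) is also a unit clause — contradiction.
So p_21 must be the other value — set p_21 = False.
The clause (p_23) is unit, so p_23 = True.
The clause (¬p_13) is unit, so p_13 = False.
The clause (¬p_33) is unit, so p_33 = False.
The clause (p_31) is unit, so p_31 = True.
The clause (¬p_41) is unit, so p_41 = False.
The clause (p_43) is unit, so p_43 = True.
But (¬p_43) is also a unit clause — contradiction.
Both values of p_21 lead to a conflict.
So p_12 must be the other value — set p_12 = False.
The clause (p_13) is unit, so p_13 = True.
The clause (¬p_23) is unit, so p_23 = False.
The clause (¬p_33) is unit, so p_33 = False.
The clause (¬p_43) is unit, so p_43 = False.
Suppose p_21 = True.
The clause (¬p_31) is unit, so p_31 = False.
The clause (p_32) is unit, so p_32 = True.
The clause (¬p_41) is unit, so p_41 = False.
The clause (p_42) is unit, so p_42 = True.
But (¬p_42) is also a unit clause — contradiction.
So p_21 must be the other value — set p_21 = False.
The clause (p_22) is unit, so p_22 = True.
The clause (¬p_32) is unit, so p_32 = False.
The clause (p_31) is unit, so p_31 = True.
The clause (¬p_41) is unit, so p_41 = False.
The clause (p_42) is unit, so p_42 = True.
But (¬p_42) is also a unit clause — contradiction.
Both values of p_21 lead to a conflict.
Both values of p_12 lead to a conflict.
So p_11 must be the other value — set p_11 = True.
The clause (¬p_21) is unit, so p_21 = False.
The clause (¬p_31) is unit, so p_31 = False.
The clause (¬p_41) is unit, so p_41 = False.
Suppose p_22 = True.
The clause (¬p_12) is unit, so p_12 = False.
The clause (¬p_32) is unit, so p_32 = False.
The clause (p_33) is unit, so p_33 = True.
The clause (¬p_42) is unit, so p_42 = False.
The clause (p_43) is unit, so p_43 = True.
But (¬p_43) is also a unit clause — contradiction.
So p_22 must be the other value — set p_22 = False.
The clause (p_23) is unit, so p_23 = True.
The clause (¬p_13) is unit, so p_13 = False.
The clause (¬p_33) is unit, so p_33 = False.
The clause (p_32) is unit, so p_32 = True.
The clause (¬p_12) is unit, so p_12 = False.
The clause (¬p_42) is unit, so p_42 = False.
The clause (p_43) is unit, so p_43 = True.
But (¬p_43) is also a unit clause — contradiction.
Both values of p_22 lead to a conflict.
Both values of p_11 lead to a conflict.

UNSATISFIABLE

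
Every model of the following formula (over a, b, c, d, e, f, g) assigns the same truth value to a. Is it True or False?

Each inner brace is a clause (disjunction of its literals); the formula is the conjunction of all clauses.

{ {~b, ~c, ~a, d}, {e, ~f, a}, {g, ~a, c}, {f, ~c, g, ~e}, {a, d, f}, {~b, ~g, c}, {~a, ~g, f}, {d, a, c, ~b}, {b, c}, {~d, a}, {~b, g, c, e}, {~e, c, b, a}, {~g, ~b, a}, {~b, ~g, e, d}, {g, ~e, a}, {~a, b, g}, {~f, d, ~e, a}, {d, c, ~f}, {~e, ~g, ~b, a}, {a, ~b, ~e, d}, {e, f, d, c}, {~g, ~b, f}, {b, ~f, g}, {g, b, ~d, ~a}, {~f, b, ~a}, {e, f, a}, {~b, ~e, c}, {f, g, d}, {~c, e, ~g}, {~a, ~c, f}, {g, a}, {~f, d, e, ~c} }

Suppose a = 0.
Unit clause (~d) forces d = 0.
Unit clause (f) forces f = 1.
Unit clause (e) forces e = 1.
That conflicts with the unit clause (~e).
So every satisfying assignment has a = True.

True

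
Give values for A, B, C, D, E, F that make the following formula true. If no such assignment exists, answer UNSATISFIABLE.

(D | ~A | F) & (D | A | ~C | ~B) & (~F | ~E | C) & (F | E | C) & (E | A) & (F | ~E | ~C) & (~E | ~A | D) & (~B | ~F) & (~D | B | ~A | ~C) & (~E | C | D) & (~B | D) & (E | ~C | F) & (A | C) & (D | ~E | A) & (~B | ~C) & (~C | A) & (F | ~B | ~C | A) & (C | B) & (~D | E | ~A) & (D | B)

A=1; B=1; C=0; D=1; E=1; F=0

Suppose E = 1.
Suppose F = 0.
From the singleton clause (~C), C = 0.
From the singleton clause (D), D = 1.
From the singleton clause (A), A = 1.
From the singleton clause (B), B = 1.
All clauses are satisfied.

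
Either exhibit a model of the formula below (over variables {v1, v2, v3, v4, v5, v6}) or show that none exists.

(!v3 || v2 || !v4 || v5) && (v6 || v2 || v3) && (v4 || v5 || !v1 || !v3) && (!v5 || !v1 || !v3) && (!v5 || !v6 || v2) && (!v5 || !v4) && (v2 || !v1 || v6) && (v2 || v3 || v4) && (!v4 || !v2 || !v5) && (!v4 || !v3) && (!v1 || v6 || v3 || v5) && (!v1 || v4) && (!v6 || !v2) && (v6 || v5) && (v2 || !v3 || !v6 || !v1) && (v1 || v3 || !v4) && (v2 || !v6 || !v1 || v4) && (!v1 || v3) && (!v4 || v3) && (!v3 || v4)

v1 ↦ false; v2 ↦ true; v3 ↦ false; v4 ↦ false; v5 ↦ true; v6 ↦ false

Case v5 = true:
Unit clause (!v4) forces v4 = false.
Unit clause (!v1) forces v1 = false.
Unit clause (!v3) forces v3 = false.
Unit clause (v2) forces v2 = true.
Unit clause (!v6) forces v6 = false.
This assignment satisfies each clause.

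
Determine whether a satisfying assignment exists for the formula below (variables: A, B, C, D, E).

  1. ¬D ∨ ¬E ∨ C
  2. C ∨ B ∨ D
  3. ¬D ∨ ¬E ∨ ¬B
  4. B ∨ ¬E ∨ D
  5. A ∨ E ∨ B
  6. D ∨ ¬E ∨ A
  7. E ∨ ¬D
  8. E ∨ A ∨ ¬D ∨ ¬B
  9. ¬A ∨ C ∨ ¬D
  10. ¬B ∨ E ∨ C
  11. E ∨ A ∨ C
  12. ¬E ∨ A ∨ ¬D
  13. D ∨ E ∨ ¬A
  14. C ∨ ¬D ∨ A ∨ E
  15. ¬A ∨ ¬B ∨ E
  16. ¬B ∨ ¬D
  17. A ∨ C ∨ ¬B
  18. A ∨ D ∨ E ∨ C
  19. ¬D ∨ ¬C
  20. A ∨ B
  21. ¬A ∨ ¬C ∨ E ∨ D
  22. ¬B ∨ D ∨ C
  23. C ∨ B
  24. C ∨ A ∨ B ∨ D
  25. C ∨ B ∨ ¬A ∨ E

Suppose E = False.
(¬D) alone gives D = False.
(¬A) alone gives A = False.
(B) alone gives B = True.
(C) alone gives C = True.
Every clause now holds.
A satisfying assignment: A=False,  B=True,  C=True,  D=False,  E=False.

Satisfiable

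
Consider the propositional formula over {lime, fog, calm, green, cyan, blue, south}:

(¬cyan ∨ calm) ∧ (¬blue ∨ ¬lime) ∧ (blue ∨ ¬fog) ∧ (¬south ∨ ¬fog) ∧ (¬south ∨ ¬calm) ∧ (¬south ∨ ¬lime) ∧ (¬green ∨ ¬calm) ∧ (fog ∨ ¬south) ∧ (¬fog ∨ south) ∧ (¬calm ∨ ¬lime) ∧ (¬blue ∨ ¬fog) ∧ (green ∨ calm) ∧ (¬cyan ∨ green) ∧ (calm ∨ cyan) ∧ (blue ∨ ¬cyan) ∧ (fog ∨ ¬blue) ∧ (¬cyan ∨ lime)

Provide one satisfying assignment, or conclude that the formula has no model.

Try cyan = False.
Unit clause (calm) forces calm = True.
Unit clause (¬south) forces south = False.
Unit clause (¬green) forces green = False.
Unit clause (¬fog) forces fog = False.
Unit clause (¬lime) forces lime = False.
Unit clause (¬blue) forces blue = False.
This assignment satisfies each clause.

lime ↦ False, fog ↦ False, calm ↦ True, green ↦ False, cyan ↦ False, blue ↦ False, south ↦ False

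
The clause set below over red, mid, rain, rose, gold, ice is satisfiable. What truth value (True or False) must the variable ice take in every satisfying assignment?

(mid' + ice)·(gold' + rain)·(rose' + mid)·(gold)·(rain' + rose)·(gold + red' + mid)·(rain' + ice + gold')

Suppose ice = 0.
(mid') alone gives mid = 0.
(rose') alone gives rose = 0.
(gold) alone gives gold = 1.
(rain) alone gives rain = 1.
But (rain') is also a unit clause — contradiction.
So every satisfying assignment has ice = True.

True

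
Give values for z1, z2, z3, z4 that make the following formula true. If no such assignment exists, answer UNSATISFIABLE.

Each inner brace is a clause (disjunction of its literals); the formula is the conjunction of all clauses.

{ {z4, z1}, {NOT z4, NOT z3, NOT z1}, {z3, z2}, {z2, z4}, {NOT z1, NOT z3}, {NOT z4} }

z1: true, z2: true, z3: false, z4: false

(NOT z4) alone gives z4 = false.
(z1) alone gives z1 = true.
(z2) alone gives z2 = true.
(NOT z3) alone gives z3 = false.
This assignment satisfies each clause.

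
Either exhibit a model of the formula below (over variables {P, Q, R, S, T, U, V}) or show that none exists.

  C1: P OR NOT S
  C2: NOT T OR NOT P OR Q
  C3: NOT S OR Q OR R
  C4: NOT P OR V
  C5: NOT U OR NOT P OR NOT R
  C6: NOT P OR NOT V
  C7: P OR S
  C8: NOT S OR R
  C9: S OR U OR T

Branch on P: set P = true.
The clause (V) is unit, so V = true.
Now (NOT V) is unsatisfied and unit — conflict.
Undo P and try P = false.
The clause (NOT S) is unit, so S = false.
Now (S) is unsatisfied and unit — conflict.
Both values of P lead to a conflict.

UNSATISFIABLE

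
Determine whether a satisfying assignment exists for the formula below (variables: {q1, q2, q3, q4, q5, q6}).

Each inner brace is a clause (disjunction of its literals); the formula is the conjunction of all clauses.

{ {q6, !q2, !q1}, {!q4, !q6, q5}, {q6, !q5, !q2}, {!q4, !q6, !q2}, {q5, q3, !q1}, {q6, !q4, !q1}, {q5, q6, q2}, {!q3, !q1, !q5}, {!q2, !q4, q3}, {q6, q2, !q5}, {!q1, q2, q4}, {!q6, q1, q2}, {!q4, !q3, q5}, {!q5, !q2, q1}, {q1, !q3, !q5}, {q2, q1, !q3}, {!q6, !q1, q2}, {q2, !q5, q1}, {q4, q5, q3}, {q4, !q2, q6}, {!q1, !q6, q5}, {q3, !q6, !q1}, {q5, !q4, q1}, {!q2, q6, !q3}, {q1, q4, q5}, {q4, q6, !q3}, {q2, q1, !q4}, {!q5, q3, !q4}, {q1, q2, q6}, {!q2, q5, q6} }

Case q6 = true:
Case q4 = false:
Case q1 = false:
The clause (q2) is unit, so q2 = true.
The clause (!q5) is unit, so q5 = false.
But (q5) is also a unit clause — contradiction.
Undo q1 and try q1 = true.
The clause (q2) is unit, so q2 = true.
The clause (q5) is unit, so q5 = true.
The clause (!q3) is unit, so q3 = false.
But (q3) is also a unit clause — contradiction.
Neither q1 = true nor q1 = false works.
Undo q4 and try q4 = true.
The clause (q5) is unit, so q5 = true.
The clause (!q2) is unit, so q2 = false.
The clause (q1) is unit, so q1 = true.
But (!q1) is also a unit clause — contradiction.
Neither q4 = true nor q4 = false works.
Undo q6 and try q6 = false.
Case q2 = false:
The clause (q5) is unit, so q5 = true.
But (!q5) is also a unit clause — contradiction.
Undo q2 and try q2 = true.
The clause (!q1) is unit, so q1 = false.
The clause (!q5) is unit, so q5 = false.
But (q5) is also a unit clause — contradiction.
Neither q2 = true nor q2 = false works.
Neither q6 = true nor q6 = false works.
No assignment satisfies every clause.

Unsatisfiable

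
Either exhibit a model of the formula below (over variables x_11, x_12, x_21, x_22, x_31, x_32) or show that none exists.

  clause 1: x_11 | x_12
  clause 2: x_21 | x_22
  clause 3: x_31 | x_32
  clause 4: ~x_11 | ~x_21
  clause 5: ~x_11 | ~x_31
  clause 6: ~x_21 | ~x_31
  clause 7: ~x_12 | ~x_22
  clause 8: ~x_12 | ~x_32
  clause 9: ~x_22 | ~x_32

UNSATISFIABLE

Branch on x_11: set x_11 = 1.
From the singleton clause (~x_21), x_21 = 0.
From the singleton clause (x_22), x_22 = 1.
From the singleton clause (~x_31), x_31 = 0.
From the singleton clause (x_32), x_32 = 1.
Now (~x_32) is unsatisfied and unit — conflict.
So x_11 must be the other value — set x_11 = 0.
From the singleton clause (x_12), x_12 = 1.
From the singleton clause (~x_22), x_22 = 0.
From the singleton clause (x_21), x_21 = 1.
From the singleton clause (~x_31), x_31 = 0.
From the singleton clause (x_32), x_32 = 1.
Now (~x_32) is unsatisfied and unit — conflict.
Neither x_11 = 1 nor x_11 = 0 works.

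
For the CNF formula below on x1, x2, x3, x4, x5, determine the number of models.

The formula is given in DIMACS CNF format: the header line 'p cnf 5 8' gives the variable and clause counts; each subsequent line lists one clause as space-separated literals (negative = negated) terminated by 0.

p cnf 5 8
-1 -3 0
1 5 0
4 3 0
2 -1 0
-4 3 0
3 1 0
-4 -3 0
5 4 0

2

There are 2^5 = 32 truth assignments over (x1, x2, x3, x4, x5).
Split on x1. With x1 = True, the clauses containing x1 are satisfied and ¬x1 drops from the rest; 0 of the 2^4 = 16 assignments to the other variables satisfy what remains.
With x1 = False, by the same count on the reduced clause set, 2 assignments work.
(One model: x1=F, x2=F, x3=T, x4=F, x5=T.)
Total: 0 + 2 = 2.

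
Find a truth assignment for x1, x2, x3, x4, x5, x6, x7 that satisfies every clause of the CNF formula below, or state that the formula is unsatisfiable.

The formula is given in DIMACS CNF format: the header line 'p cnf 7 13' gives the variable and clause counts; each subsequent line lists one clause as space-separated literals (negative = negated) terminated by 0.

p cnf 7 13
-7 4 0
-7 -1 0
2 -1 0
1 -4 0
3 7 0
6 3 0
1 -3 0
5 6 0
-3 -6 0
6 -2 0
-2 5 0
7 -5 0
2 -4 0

Try x7 = False.
Unit clause (x3) forces x3 = True.
Unit clause (x1) forces x1 = True.
Unit clause (x2) forces x2 = True.
Unit clause (¬x6) forces x6 = False.
Now (x6) is unsatisfied and unit — conflict.
Undo x7 and try x7 = True.
Unit clause (x4) forces x4 = True.
Unit clause (¬x1) forces x1 = False.
Now (x1) is unsatisfied and unit — conflict.
Both values of x7 lead to a conflict.

UNSATISFIABLE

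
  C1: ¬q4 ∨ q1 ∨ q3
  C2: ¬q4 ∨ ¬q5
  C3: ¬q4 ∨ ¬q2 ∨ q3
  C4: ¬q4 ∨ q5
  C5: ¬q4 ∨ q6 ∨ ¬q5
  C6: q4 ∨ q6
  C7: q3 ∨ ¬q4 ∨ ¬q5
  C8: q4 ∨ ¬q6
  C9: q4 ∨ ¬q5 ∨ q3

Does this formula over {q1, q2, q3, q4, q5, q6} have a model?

No, unsatisfiable

Try q4 = False.
From the singleton clause (q6), q6 = True.
That conflicts with the unit clause (¬q6).
Undo q4 and try q4 = True.
From the singleton clause (¬q5), q5 = False.
That conflicts with the unit clause (q5).
Either choice for q4 ends in contradiction.
No assignment satisfies every clause.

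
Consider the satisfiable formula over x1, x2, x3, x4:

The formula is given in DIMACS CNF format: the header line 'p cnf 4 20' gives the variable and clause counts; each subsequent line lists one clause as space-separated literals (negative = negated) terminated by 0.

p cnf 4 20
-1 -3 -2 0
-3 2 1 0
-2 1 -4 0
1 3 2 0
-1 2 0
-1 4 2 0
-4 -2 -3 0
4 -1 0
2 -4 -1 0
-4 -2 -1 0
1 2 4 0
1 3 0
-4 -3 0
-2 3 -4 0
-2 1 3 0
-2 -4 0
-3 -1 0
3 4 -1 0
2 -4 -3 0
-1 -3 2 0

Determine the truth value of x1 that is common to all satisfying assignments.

False

Suppose x1 = True.
From the singleton clause (x2), x2 = True.
From the singleton clause (¬x3), x3 = False.
From the singleton clause (x4), x4 = True.
That conflicts with the unit clause (¬x4).
So every satisfying assignment has x1 = False.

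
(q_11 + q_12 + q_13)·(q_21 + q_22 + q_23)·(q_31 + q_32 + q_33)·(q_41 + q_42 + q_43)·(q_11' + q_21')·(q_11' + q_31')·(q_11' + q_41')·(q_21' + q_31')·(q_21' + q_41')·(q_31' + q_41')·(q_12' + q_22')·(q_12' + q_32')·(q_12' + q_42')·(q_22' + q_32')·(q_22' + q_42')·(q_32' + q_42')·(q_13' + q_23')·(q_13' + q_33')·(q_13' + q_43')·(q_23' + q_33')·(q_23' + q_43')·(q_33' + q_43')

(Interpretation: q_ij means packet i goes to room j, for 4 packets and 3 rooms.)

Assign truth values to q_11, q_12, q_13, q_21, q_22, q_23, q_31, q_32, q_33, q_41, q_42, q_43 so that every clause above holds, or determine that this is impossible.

UNSATISFIABLE

Branch on q_11: set q_11 = 0.
Branch on q_12: set q_12 = 1.
From the singleton clause (q_22'), q_22 = 0.
From the singleton clause (q_32'), q_32 = 0.
From the singleton clause (q_42'), q_42 = 0.
Branch on q_21: set q_21 = 1.
From the singleton clause (q_31'), q_31 = 0.
From the singleton clause (q_33), q_33 = 1.
From the singleton clause (q_41'), q_41 = 0.
From the singleton clause (q_43), q_43 = 1.
That conflicts with the unit clause (q_43').
That branch fails; take q_21 = 0 instead.
From the singleton clause (q_23), q_23 = 1.
From the singleton clause (q_13'), q_13 = 0.
From the singleton clause (q_33'), q_33 = 0.
From the singleton clause (q_31), q_31 = 1.
From the singleton clause (q_41'), q_41 = 0.
From the singleton clause (q_43), q_43 = 1.
That conflicts with the unit clause (q_43').
Both values of q_21 lead to a conflict.
That branch fails; take q_12 = 0 instead.
From the singleton clause (q_13), q_13 = 1.
From the singleton clause (q_23'), q_23 = 0.
From the singleton clause (q_33'), q_33 = 0.
From the singleton clause (q_43'), q_43 = 0.
Branch on q_21: set q_21 = 1.
From the singleton clause (q_31'), q_31 = 0.
From the singleton clause (q_32), q_32 = 1.
From the singleton clause (q_41'), q_41 = 0.
From the singleton clause (q_42), q_42 = 1.
That conflicts with the unit clause (q_42').
That branch fails; take q_21 = 0 instead.
From the singleton clause (q_22), q_22 = 1.
From the singleton clause (q_32'), q_32 = 0.
From the singleton clause (q_31), q_31 = 1.
From the singleton clause (q_41'), q_41 = 0.
From the singleton clause (q_42), q_42 = 1.
That conflicts with the unit clause (q_42').
Both values of q_21 lead to a conflict.
Both values of q_12 lead to a conflict.
That branch fails; take q_11 = 1 instead.
From the singleton clause (q_21'), q_21 = 0.
From the singleton clause (q_31'), q_31 = 0.
From the singleton clause (q_41'), q_41 = 0.
Branch on q_22: set q_22 = 1.
From the singleton clause (q_12'), q_12 = 0.
From the singleton clause (q_32'), q_32 = 0.
From the singleton clause (q_33), q_33 = 1.
From the singleton clause (q_42'), q_42 = 0.
From the singleton clause (q_43), q_43 = 1.
That conflicts with the unit clause (q_43').
That branch fails; take q_22 = 0 instead.
From the singleton clause (q_23), q_23 = 1.
From the singleton clause (q_13'), q_13 = 0.
From the singleton clause (q_33'), q_33 = 0.
From the singleton clause (q_32), q_32 = 1.
From the singleton clause (q_12'), q_12 = 0.
From the singleton clause (q_42'), q_42 = 0.
From the singleton clause (q_43), q_43 = 1.
That conflicts with the unit clause (q_43').
Both values of q_22 lead to a conflict.
Both values of q_11 lead to a conflict.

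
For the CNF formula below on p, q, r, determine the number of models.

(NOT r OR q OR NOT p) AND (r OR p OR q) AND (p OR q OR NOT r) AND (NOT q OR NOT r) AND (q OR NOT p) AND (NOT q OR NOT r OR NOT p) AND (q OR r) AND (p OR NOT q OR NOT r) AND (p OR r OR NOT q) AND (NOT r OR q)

1

There are 2^3 = 8 truth assignments over (p, q, r).
Split on r. With r = true, the clauses containing r are satisfied and NOT r drops from the rest; 0 of the 2^2 = 4 assignments to the other variables satisfy what remains.
With r = false, by the same count on the reduced clause set, 1 assignment works.
(One model: p=T, q=T, r=F.)
Total: 0 + 1 = 1.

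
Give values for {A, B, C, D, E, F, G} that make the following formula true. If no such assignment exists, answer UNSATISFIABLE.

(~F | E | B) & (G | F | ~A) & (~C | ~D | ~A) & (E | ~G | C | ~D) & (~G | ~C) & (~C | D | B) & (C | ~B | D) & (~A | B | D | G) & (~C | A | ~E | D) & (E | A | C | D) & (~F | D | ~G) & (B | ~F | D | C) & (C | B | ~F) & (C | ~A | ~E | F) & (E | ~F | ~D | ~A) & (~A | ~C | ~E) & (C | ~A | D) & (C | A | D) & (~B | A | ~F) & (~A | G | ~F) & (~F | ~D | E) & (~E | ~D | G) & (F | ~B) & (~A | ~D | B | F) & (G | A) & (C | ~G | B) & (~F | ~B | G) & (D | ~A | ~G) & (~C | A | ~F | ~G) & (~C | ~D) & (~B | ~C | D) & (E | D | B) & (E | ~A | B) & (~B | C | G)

Case G = 1:
The clause (~C) is unit, so C = 0.
The clause (B) is unit, so B = 1.
The clause (D) is unit, so D = 1.
The clause (E) is unit, so E = 1.
The clause (F) is unit, so F = 1.
The clause (A) is unit, so A = 1.
This assignment satisfies each clause.

A ↦ 1; B ↦ 1; C ↦ 0; D ↦ 1; E ↦ 1; F ↦ 1; G ↦ 1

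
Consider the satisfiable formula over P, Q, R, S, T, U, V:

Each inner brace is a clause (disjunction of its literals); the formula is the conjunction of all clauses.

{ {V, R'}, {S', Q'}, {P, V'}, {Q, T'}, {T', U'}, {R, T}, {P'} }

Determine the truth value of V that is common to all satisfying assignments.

Suppose V = 1.
(P) alone gives P = 1.
Now (P') is unsatisfied and unit — conflict.
So every satisfying assignment has V = False.

False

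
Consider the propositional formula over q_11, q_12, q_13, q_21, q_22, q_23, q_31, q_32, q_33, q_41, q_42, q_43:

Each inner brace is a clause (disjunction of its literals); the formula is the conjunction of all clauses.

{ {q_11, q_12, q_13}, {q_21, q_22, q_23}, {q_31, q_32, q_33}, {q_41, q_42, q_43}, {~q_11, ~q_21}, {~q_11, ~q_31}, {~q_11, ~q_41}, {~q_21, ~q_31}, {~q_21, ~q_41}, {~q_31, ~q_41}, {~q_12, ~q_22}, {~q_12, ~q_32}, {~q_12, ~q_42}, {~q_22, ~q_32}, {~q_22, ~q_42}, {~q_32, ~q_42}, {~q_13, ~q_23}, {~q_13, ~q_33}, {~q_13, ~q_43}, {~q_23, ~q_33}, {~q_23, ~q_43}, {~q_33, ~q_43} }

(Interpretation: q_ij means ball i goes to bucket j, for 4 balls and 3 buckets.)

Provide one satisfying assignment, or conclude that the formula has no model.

Branch on q_11: set q_11 = 0.
Branch on q_12: set q_12 = 1.
(~q_22) alone gives q_22 = 0.
(~q_32) alone gives q_32 = 0.
(~q_42) alone gives q_42 = 0.
Branch on q_21: set q_21 = 1.
(~q_31) alone gives q_31 = 0.
(q_33) alone gives q_33 = 1.
(~q_41) alone gives q_41 = 0.
(q_43) alone gives q_43 = 1.
Now (~q_43) is unsatisfied and unit — conflict.
So q_21 must be the other value — set q_21 = 0.
(q_23) alone gives q_23 = 1.
(~q_13) alone gives q_13 = 0.
(~q_33) alone gives q_33 = 0.
(q_31) alone gives q_31 = 1.
(~q_41) alone gives q_41 = 0.
(q_43) alone gives q_43 = 1.
Now (~q_43) is unsatisfied and unit — conflict.
Either choice for q_21 ends in contradiction.
So q_12 must be the other value — set q_12 = 0.
(q_13) alone gives q_13 = 1.
(~q_23) alone gives q_23 = 0.
(~q_33) alone gives q_33 = 0.
(~q_43) alone gives q_43 = 0.
Branch on q_21: set q_21 = 1.
(~q_31) alone gives q_31 = 0.
(q_32) alone gives q_32 = 1.
(~q_41) alone gives q_41 = 0.
(q_42) alone gives q_42 = 1.
Now (~q_42) is unsatisfied and unit — conflict.
So q_21 must be the other value — set q_21 = 0.
(q_22) alone gives q_22 = 1.
(~q_32) alone gives q_32 = 0.
(q_31) alone gives q_31 = 1.
(~q_41) alone gives q_41 = 0.
(q_42) alone gives q_42 = 1.
Now (~q_42) is unsatisfied and unit — conflict.
Either choice for q_21 ends in contradiction.
Either choice for q_12 ends in contradiction.
So q_11 must be the other value — set q_11 = 1.
(~q_21) alone gives q_21 = 0.
(~q_31) alone gives q_31 = 0.
(~q_41) alone gives q_41 = 0.
Branch on q_22: set q_22 = 1.
(~q_12) alone gives q_12 = 0.
(~q_32) alone gives q_32 = 0.
(q_33) alone gives q_33 = 1.
(~q_42) alone gives q_42 = 0.
(q_43) alone gives q_43 = 1.
Now (~q_43) is unsatisfied and unit — conflict.
So q_22 must be the other value — set q_22 = 0.
(q_23) alone gives q_23 = 1.
(~q_13) alone gives q_13 = 0.
(~q_33) alone gives q_33 = 0.
(q_32) alone gives q_32 = 1.
(~q_12) alone gives q_12 = 0.
(~q_42) alone gives q_42 = 0.
(q_43) alone gives q_43 = 1.
Now (~q_43) is unsatisfied and unit — conflict.
Either choice for q_22 ends in contradiction.
Either choice for q_11 ends in contradiction.

UNSATISFIABLE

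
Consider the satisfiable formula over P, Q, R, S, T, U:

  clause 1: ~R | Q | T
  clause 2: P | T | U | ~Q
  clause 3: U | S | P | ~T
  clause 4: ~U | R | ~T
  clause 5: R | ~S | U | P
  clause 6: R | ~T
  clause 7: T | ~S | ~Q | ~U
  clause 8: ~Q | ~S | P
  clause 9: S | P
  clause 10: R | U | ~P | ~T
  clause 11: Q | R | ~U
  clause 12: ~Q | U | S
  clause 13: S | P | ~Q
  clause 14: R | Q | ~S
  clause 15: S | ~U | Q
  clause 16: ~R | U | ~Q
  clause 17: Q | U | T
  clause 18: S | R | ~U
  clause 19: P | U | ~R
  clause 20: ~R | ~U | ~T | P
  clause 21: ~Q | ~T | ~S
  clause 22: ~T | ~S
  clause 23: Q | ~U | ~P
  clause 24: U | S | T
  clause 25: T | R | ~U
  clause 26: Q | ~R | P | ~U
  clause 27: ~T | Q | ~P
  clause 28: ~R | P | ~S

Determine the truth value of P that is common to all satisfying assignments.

Suppose P = 0.
(S) alone gives S = 1.
(~Q) alone gives Q = 0.
(R) alone gives R = 1.
Now (~R) is unsatisfied and unit — conflict.
So every satisfying assignment has P = True.

True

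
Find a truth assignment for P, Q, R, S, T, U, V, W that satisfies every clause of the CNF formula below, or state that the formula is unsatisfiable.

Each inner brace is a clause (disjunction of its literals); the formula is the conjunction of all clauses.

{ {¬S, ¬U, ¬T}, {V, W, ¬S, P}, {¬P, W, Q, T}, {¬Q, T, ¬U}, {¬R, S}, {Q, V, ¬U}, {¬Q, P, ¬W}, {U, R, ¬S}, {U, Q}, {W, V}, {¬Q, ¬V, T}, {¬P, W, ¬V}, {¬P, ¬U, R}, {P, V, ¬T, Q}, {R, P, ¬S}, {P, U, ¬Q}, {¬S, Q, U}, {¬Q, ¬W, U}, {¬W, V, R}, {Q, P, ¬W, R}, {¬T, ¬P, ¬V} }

P=False,  Q=False,  R=False,  S=False,  T=False,  U=True,  V=True,  W=False

Suppose R = False.
Suppose U = True.
Unit clause (¬P) forces P = False.
Unit clause (¬S) forces S = False.
Suppose Q = False.
Unit clause (V) forces V = True.
Unit clause (¬W) forces W = False.
No clause remains; T is free.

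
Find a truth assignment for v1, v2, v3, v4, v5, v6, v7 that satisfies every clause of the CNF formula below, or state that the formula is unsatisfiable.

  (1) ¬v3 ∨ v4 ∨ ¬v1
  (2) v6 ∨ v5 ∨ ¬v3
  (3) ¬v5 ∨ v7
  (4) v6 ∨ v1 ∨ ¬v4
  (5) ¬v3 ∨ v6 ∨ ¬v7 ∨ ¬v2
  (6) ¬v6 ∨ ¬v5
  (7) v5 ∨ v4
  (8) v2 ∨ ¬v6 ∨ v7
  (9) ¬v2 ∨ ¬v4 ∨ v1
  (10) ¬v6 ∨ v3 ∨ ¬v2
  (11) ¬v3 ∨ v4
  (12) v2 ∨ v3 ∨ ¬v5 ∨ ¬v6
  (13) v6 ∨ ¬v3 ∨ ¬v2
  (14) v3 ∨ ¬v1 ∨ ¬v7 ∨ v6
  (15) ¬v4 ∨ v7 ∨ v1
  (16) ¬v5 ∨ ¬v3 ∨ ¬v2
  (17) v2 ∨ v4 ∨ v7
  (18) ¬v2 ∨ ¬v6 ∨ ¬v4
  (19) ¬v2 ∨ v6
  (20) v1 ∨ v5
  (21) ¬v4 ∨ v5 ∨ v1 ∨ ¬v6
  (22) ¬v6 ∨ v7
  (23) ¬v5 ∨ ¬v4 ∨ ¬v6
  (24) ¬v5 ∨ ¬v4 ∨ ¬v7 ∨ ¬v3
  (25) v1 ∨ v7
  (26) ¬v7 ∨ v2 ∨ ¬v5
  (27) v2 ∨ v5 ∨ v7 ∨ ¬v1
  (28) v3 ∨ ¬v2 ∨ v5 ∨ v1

Try v5 = False.
(v4) alone gives v4 = True.
(v1) alone gives v1 = True.
Try v6 = True.
(¬v2) alone gives v2 = False.
(v7) alone gives v7 = True.
No clause remains; v3 is free.

v1=True,  v2=False,  v3=True,  v4=True,  v5=False,  v6=True,  v7=True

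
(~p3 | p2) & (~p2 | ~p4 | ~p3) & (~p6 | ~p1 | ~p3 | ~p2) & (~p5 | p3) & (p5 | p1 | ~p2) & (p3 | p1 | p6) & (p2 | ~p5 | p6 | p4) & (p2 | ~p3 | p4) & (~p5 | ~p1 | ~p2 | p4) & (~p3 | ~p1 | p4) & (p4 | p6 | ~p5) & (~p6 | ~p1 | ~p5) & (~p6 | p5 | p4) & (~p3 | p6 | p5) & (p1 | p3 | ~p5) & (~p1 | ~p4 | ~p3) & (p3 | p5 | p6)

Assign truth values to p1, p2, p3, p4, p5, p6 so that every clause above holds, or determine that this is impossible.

p1 ↦ 1; p2 ↦ 1; p3 ↦ 0; p4 ↦ 1; p5 ↦ 0; p6 ↦ 1

Suppose p3 = 0.
From the singleton clause (~p5), p5 = 0.
From the singleton clause (p6), p6 = 1.
From the singleton clause (p4), p4 = 1.
Suppose p1 = 1.
Every clause is now satisfied; p2 is unconstrained.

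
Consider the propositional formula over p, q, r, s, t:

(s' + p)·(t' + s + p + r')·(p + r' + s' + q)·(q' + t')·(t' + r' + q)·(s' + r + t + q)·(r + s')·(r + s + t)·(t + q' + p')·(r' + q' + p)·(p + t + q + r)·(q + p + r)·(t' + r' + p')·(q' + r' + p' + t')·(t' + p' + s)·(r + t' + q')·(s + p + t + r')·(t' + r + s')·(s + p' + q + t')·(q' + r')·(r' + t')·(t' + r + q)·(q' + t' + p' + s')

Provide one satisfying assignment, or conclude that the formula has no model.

p ↦ 1, q ↦ 0, r ↦ 1, s ↦ 1, t ↦ 0

Case s = 1:
The clause (p) is unit, so p = 1.
The clause (r) is unit, so r = 1.
The clause (t') is unit, so t = 0.
The clause (q') is unit, so q = 0.
Every clause now holds.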